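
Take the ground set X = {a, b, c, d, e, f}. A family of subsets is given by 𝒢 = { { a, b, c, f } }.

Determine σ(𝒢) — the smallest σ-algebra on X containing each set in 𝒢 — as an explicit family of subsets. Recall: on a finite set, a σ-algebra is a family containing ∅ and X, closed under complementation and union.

σ(𝒢) = { {  }, { d, e }, { a, b, c, f }, X }

Check:
Take S₀ = 𝒢 ∪ {∅, X} = { {  }, { a, b, c, f }, X }.
Step 1 (1 new):
  { d, e }  = complement { a, b, c, f }
  (now 4)
Step 2: stable.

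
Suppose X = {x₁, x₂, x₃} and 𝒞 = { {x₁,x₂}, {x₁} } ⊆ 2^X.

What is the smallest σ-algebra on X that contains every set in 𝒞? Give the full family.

Initial family (4 sets): { ∅, {x₁}, {x₁,x₂}, X }.
Iteration 1 adds 2:
  {x₃}  = ᶜ of {x₁,x₂}
  {x₂,x₃}  = ᶜ of {x₁}
  — 6 sets.
Iteration 2: 1 new —
  {x₁,x₃}  = {x₃} ∪ {x₁}
  — 7 sets.
Iteration 3 adds 1:
  {x₂}  = ᶜ of {x₁,x₃}
  — 8 sets.
Iteration 4: closed — nothing new.

|σ(𝒞)| = 8.  σ(𝒞) = { ∅, {x₁}, {x₂}, {x₃}, {x₁,x₂}, {x₁,x₃}, {x₂,x₃}, X }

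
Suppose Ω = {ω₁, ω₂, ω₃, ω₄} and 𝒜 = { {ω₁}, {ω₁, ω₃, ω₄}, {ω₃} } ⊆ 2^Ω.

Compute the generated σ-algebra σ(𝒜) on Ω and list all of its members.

Take S₀ = 𝒜 ∪ {∅, Ω} = { {}, {ω₁}, {ω₃}, {ω₁, ω₃, ω₄}, Ω }.
Round 1: +4 →
  {ω₂}  = ᶜ of {ω₁, ω₃, ω₄}
  {ω₁, ω₃}  = {ω₃} ∪ {ω₁}
  {ω₁, ω₂, ω₄}  = ᶜ of {ω₃}
  {ω₂, ω₃, ω₄}  = ᶜ of {ω₁}
  — 9 sets.
Round 2. New:
  {ω₁, ω₂}  = {ω₂} ∪ {ω₁}
  {ω₂, ω₃}  = {ω₂} ∪ {ω₃}
  {ω₂, ω₄}  = ᶜ of {ω₁, ω₃}
  {ω₁, ω₂, ω₃}  = {ω₂} ∪ {ω₁, ω₃}
  — 13 sets.
Round 3 adds 3:
  {ω₄}  = ᶜ of {ω₁, ω₂, ω₃}
  {ω₁, ω₄}  = ᶜ of {ω₂, ω₃}
  {ω₃, ω₄}  = ᶜ of {ω₁, ω₂}
  — 16 sets.
After Round 4 the family is unchanged; done.

Hence σ(𝒜) has 16 members: { {}, {ω₁}, {ω₂}, {ω₃}, {ω₄}, {ω₁, ω₂}, {ω₁, ω₃}, {ω₁, ω₄}, {ω₂, ω₃}, {ω₂, ω₄}, {ω₃, ω₄}, {ω₁, ω₂, ω₃}, {ω₁, ω₂, ω₄}, {ω₁, ω₃, ω₄}, {ω₂, ω₃, ω₄}, Ω }.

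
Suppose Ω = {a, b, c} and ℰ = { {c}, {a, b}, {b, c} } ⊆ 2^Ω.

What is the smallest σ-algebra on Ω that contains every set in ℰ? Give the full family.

Answer: σ(ℰ) = { {}, {a}, {b}, {c}, {a, b}, {a, c}, {b, c}, Ω }

Derivation:
Initial family (5 sets): { {}, {c}, {a, b}, {b, c}, Ω }.
Step 1: +1 →
  {a}  = Ω∖{b, c}
  — 6 sets.
Step 2 (1 new):
  {a, c}  = {c} ∪ {a}
  — 7 sets.
Step 3. New:
  {b}  = Ω∖{a, c}
  — 8 sets.
Step 4 adds nothing — fixpoint reached.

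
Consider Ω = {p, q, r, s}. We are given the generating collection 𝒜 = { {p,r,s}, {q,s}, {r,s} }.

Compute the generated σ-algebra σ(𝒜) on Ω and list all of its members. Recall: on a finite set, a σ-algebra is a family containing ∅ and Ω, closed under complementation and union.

Start: 𝒜 ∪ {∅, Ω} = { {}, {q,s}, {r,s}, {p,r,s}, Ω }.
Pass 1. New:
  {q}  = complement {p,r,s}
  {p,q}  = complement {r,s}
  {p,r}  = complement {q,s}
  {q,r,s}  = {r,s} ∪ {q,s}
  |family| = 9
Pass 2 (3 new):
  {p}  = complement {q,r,s}
  {p,q,r}  = {p,q} ∪ {p,r}
  {p,q,s}  = {p,q} ∪ {q,s}
  |family| = 12
Pass 3: 2 new —
  {r}  = complement {p,q,s}
  {s}  = complement {p,q,r}
  |family| = 14
Pass 4 (2 new):
  {p,s}  = {s} ∪ {p}
  {q,r}  = {r} ∪ {q}
  |family| = 16
After Pass 5 the family is unchanged; done.

Therefore σ(𝒜) = { {}, {p}, {q}, {r}, {s}, {p,q}, {p,r}, {p,s}, {q,r}, {q,s}, {r,s}, {p,q,r}, {p,q,s}, {p,r,s}, {q,r,s}, Ω } (|σ(𝒜)| = 16).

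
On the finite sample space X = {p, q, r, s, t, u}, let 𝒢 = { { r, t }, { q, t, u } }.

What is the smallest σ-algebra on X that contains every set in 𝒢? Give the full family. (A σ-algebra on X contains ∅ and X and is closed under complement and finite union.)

|σ(𝒢)| = 16.  σ(𝒢) = { {}, { r }, { t }, { p, s }, { q, u }, { r, t }, { p, r, s }, { p, s, t }, { q, r, u }, { q, t, u }, { p, q, s, u }, { p, r, s, t }, { q, r, t, u }, { p, q, r, s, u }, { p, q, s, t, u }, X }

Derivation:
Take S₀ = 𝒢 ∪ {∅, X} = { {}, { r, t }, { q, t, u }, X }.
Iteration 1: 3 new —
  { p, r, s }  = X∖{ q, t, u }
  { p, q, s, u }  = X∖{ r, t }
  { q, r, t, u }  = { r, t } ∪ { q, t, u }
  — 7 sets.
Iteration 2: 4 new —
  { p, s }  = X∖{ q, r, t, u }
  { p, r, s, t }  = { p, r, s } ∪ { r, t }
  { p, q, r, s, u }  = { p, r, s } ∪ { p, q, s, u }
  { p, q, s, t, u }  = { p, q, s, u } ∪ { q, t, u }
  — 11 sets.
Iteration 3: +3 →
  { r }  = X∖{ p, q, s, t, u }
  { t }  = X∖{ p, q, r, s, u }
  { q, u }  = X∖{ p, r, s, t }
  — 14 sets.
Iteration 4 adds 2:
  { p, s, t }  = { p, s } ∪ { t }
  { q, r, u }  = { r } ∪ { q, u }
  — 16 sets.
Iteration 5: stable.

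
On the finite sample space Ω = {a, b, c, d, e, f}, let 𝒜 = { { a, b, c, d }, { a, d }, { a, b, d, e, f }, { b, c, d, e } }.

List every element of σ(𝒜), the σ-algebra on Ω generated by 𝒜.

Initial family (6 sets): { {  }, { a, d }, { a, b, c, d }, { b, c, d, e }, { a, b, d, e, f }, Ω }.
Step 1: 5 new —
  { c }  = { a, b, d, e, f }ᶜ
  { a, f }  = { b, c, d, e }ᶜ
  { e, f }  = { a, b, c, d }ᶜ
  { b, c, e, f }  = { a, d }ᶜ
  { a, b, c, d, e }  = { a, d } ∪ { b, c, d, e }
  [11 total]
Step 2. New:
  { f }  = { a, b, c, d, e }ᶜ
  { a, c, d }  = { c } ∪ { a, d }
  { a, c, f }  = { a, f } ∪ { c }
  { a, d, f }  = { a, f } ∪ { a, d }
  { a, e, f }  = { e, f } ∪ { a, f }
  { c, e, f }  = { e, f } ∪ { c }
  { a, d, e, f }  = { e, f } ∪ { a, d }
  { a, b, c, d, f }  = { a, f } ∪ { a, b, c, d }
  { a, b, c, e, f }  = { a, f } ∪ { b, c, e, f }
  { b, c, d, e, f }  = { e, f } ∪ { b, c, d, e }
  [21 total]
Step 3: +13 →
  { a }  = { b, c, d, e, f }ᶜ
  { d }  = { a, b, c, e, f }ᶜ
  { e }  = { a, b, c, d, f }ᶜ
  { b, c }  = { a, d, e, f }ᶜ
  { c, f }  = { f } ∪ { c }
  { a, b, d }  = { c, e, f }ᶜ
  { b, c, d }  = { a, e, f }ᶜ
  { b, c, e }  = { a, d, f }ᶜ
  { b, d, e }  = { a, c, f }ᶜ
  { b, e, f }  = { a, c, d }ᶜ
  { a, c, d, f }  = { a, c, f } ∪ { a, d, f }
  { a, c, e, f }  = { e, f } ∪ { a, c, f }
  { a, c, d, e, f }  = { e, f } ∪ { a, c, d }
  [34 total]
Step 4 adds 23:
  { b }  = { a, c, d, e, f }ᶜ
  { a, c }  = { a } ∪ { c }
  { a, e }  = { a } ∪ { e }
  { b, d }  = { a, c, e, f }ᶜ
  { b, e }  = { a, c, d, f }ᶜ
  { c, d }  = { c } ∪ { d }
  { c, e }  = { e } ∪ { c }
  { d, e }  = { e } ∪ { d }
  { d, f }  = { f } ∪ { d }
  { a, b, c }  = { a } ∪ { b, c }
  { a, d, e }  = { e } ∪ { a, d }
  { b, c, f }  = { f } ∪ { b, c }
  { c, d, f }  = { c, f } ∪ { d }
  { d, e, f }  = { e, f } ∪ { d }
  { a, b, c, e }  = { a } ∪ { b, c, e }
  { a, b, c, f }  = { a, c, f } ∪ { b, c }
  { a, b, d, e }  = { c, f }ᶜ
  { a, b, d, f }  = { a, f } ∪ { a, b, d }
  { a, b, e, f }  = { a } ∪ { b, e, f }
  { a, c, d, e }  = { e } ∪ { a, c, d }
  { b, c, d, f }  = { b, c, d } ∪ { f }
  { b, d, e, f }  = { e, f } ∪ { b, d, e }
  { c, d, e, f }  = { c, e, f } ∪ { d }
  [57 total]
Step 5 (7 new):
  { a, b }  = { c, d, e, f }ᶜ
  { b, f }  = { a, c, d, e }ᶜ
  { a, b, e }  = { c, d, f }ᶜ
  { a, b, f }  = { a, f } ∪ { b }
  { a, c, e }  = { a, c } ∪ { a, e }
  { b, d, f }  = { b } ∪ { d, f }
  { c, d, e }  = { c, d } ∪ { d, e }
  [64 total]
After Step 6 the family is unchanged; done.

Therefore σ(𝒜) = { {  }, { a }, { b }, { c }, { d }, { e }, { f }, { a, b }, { a, c }, { a, d }, { a, e }, { a, f }, { b, c }, { b, d }, { b, e }, { b, f }, { c, d }, { c, e }, { c, f }, { d, e }, { d, f }, { e, f }, { a, b, c }, { a, b, d }, { a, b, e }, { a, b, f }, { a, c, d }, { a, c, e }, { a, c, f }, { a, d, e }, { a, d, f }, { a, e, f }, { b, c, d }, { b, c, e }, { b, c, f }, { b, d, e }, { b, d, f }, { b, e, f }, { c, d, e }, { c, d, f }, { c, e, f }, { d, e, f }, { a, b, c, d }, { a, b, c, e }, { a, b, c, f }, { a, b, d, e }, { a, b, d, f }, { a, b, e, f }, { a, c, d, e }, { a, c, d, f }, { a, c, e, f }, { a, d, e, f }, { b, c, d, e }, { b, c, d, f }, { b, c, e, f }, { b, d, e, f }, { c, d, e, f }, { a, b, c, d, e }, { a, b, c, d, f }, { a, b, c, e, f }, { a, b, d, e, f }, { a, c, d, e, f }, { b, c, d, e, f }, Ω } (|σ(𝒜)| = 64).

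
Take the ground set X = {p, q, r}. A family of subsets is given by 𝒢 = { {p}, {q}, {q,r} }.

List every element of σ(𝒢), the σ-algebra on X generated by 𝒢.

Take S₀ = 𝒢 ∪ {∅, X} = { {}, {p}, {q}, {q,r}, X }.
Round 1 (2 new):
  {p,q}  = {q} ∪ {p}
  {p,r}  = {q}ᶜ
  — 7 sets.
Round 2: 1 new —
  {r}  = {p,q}ᶜ
  — 8 sets.
Round 3: closed — nothing new.

Therefore σ(𝒢) = { {}, {p}, {q}, {r}, {p,q}, {p,r}, {q,r}, X } (|σ(𝒢)| = 8).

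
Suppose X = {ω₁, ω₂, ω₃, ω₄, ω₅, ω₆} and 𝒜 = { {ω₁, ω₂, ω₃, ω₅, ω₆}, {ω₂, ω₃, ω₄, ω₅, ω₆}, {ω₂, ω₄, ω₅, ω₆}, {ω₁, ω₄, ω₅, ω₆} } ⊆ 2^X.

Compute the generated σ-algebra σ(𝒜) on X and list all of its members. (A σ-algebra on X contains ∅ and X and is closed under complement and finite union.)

σ(𝒜) (32 sets): { ∅, {ω₁}, {ω₂}, {ω₃}, {ω₄}, {ω₁, ω₂}, {ω₁, ω₃}, {ω₁, ω₄}, {ω₂, ω₃}, {ω₂, ω₄}, {ω₃, ω₄}, {ω₅, ω₆}, {ω₁, ω₂, ω₃}, {ω₁, ω₂, ω₄}, {ω₁, ω₃, ω₄}, {ω₁, ω₅, ω₆}, {ω₂, ω₃, ω₄}, {ω₂, ω₅, ω₆}, {ω₃, ω₅, ω₆}, {ω₄, ω₅, ω₆}, {ω₁, ω₂, ω₃, ω₄}, {ω₁, ω₂, ω₅, ω₆}, {ω₁, ω₃, ω₅, ω₆}, {ω₁, ω₄, ω₅, ω₆}, {ω₂, ω₃, ω₅, ω₆}, {ω₂, ω₄, ω₅, ω₆}, {ω₃, ω₄, ω₅, ω₆}, {ω₁, ω₂, ω₃, ω₅, ω₆}, {ω₁, ω₂, ω₄, ω₅, ω₆}, {ω₁, ω₃, ω₄, ω₅, ω₆}, {ω₂, ω₃, ω₄, ω₅, ω₆}, X }

Trace:
Begin from { ∅, {ω₁, ω₄, ω₅, ω₆}, {ω₂, ω₄, ω₅, ω₆}, {ω₁, ω₂, ω₃, ω₅, ω₆}, {ω₂, ω₃, ω₄, ω₅, ω₆}, X } (that is, 𝒜 plus ∅ and X).
Step 1 (5 new):
  {ω₁}  = {ω₂, ω₃, ω₄, ω₅, ω₆}ᶜ
  {ω₄}  = {ω₁, ω₂, ω₃, ω₅, ω₆}ᶜ
  {ω₁, ω₃}  = {ω₂, ω₄, ω₅, ω₆}ᶜ
  {ω₂, ω₃}  = {ω₁, ω₄, ω₅, ω₆}ᶜ
  {ω₁, ω₂, ω₄, ω₅, ω₆}  = {ω₂, ω₄, ω₅, ω₆} ∪ {ω₁, ω₄, ω₅, ω₆}
  (now 11)
Step 2 adds 6:
  {ω₃}  = {ω₁, ω₂, ω₄, ω₅, ω₆}ᶜ
  {ω₁, ω₄}  = {ω₄} ∪ {ω₁}
  {ω₁, ω₂, ω₃}  = {ω₂, ω₃} ∪ {ω₁, ω₃}
  {ω₁, ω₃, ω₄}  = {ω₁, ω₃} ∪ {ω₄}
  {ω₂, ω₃, ω₄}  = {ω₂, ω₃} ∪ {ω₄}
  {ω₁, ω₃, ω₄, ω₅, ω₆}  = {ω₁, ω₄, ω₅, ω₆} ∪ {ω₁, ω₃}
  (now 17)
Step 3 adds 7:
  {ω₂}  = {ω₁, ω₃, ω₄, ω₅, ω₆}ᶜ
  {ω₃, ω₄}  = {ω₃} ∪ {ω₄}
  {ω₁, ω₅, ω₆}  = {ω₂, ω₃, ω₄}ᶜ
  {ω₂, ω₅, ω₆}  = {ω₁, ω₃, ω₄}ᶜ
  {ω₄, ω₅, ω₆}  = {ω₁, ω₂, ω₃}ᶜ
  {ω₁, ω₂, ω₃, ω₄}  = {ω₁, ω₃, ω₄} ∪ {ω₂, ω₃}
  {ω₂, ω₃, ω₅, ω₆}  = {ω₁, ω₄}ᶜ
  (now 24)
Step 4: +7 →
  {ω₁, ω₂}  = {ω₂} ∪ {ω₁}
  {ω₂, ω₄}  = {ω₂} ∪ {ω₄}
  {ω₅, ω₆}  = {ω₁, ω₂, ω₃, ω₄}ᶜ
  {ω₁, ω₂, ω₄}  = {ω₂} ∪ {ω₁, ω₄}
  {ω₁, ω₂, ω₅, ω₆}  = {ω₃, ω₄}ᶜ
  {ω₁, ω₃, ω₅, ω₆}  = {ω₃} ∪ {ω₁, ω₅, ω₆}
  {ω₃, ω₄, ω₅, ω₆}  = {ω₃, ω₄} ∪ {ω₄, ω₅, ω₆}
  (now 31)
Step 5: 1 new —
  {ω₃, ω₅, ω₆}  = {ω₁, ω₂, ω₄}ᶜ
  (now 32)
Step 6: stable.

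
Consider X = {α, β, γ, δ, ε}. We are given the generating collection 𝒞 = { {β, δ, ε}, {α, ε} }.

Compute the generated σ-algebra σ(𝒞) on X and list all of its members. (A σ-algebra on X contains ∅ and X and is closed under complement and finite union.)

σ(𝒞) (16 sets): { {}, {α}, {γ}, {ε}, {α, γ}, {α, ε}, {β, δ}, {γ, ε}, {α, β, δ}, {α, γ, ε}, {β, γ, δ}, {β, δ, ε}, {α, β, γ, δ}, {α, β, δ, ε}, {β, γ, δ, ε}, X }

Check:
Take S₀ = 𝒞 ∪ {∅, X} = { {}, {α, ε}, {β, δ, ε}, X }.
Pass 1 (3 new):
  {α, γ}  = X∖{β, δ, ε}
  {β, γ, δ}  = X∖{α, ε}
  {α, β, δ, ε}  = {β, δ, ε} ∪ {α, ε}
Pass 2. New:
  {γ}  = X∖{α, β, δ, ε}
  {α, γ, ε}  = {α, γ} ∪ {α, ε}
  {α, β, γ, δ}  = {β, γ, δ} ∪ {α, γ}
  {β, γ, δ, ε}  = {β, γ, δ} ∪ {β, δ, ε}
Pass 3: +3 →
  {α}  = X∖{β, γ, δ, ε}
  {ε}  = X∖{α, β, γ, δ}
  {β, δ}  = X∖{α, γ, ε}
Pass 4. New:
  {γ, ε}  = {γ} ∪ {ε}
  {α, β, δ}  = {β, δ} ∪ {α}
Pass 5: stable.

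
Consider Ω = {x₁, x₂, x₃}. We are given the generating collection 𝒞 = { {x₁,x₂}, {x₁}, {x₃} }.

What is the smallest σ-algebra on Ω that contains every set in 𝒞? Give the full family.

Begin from { ∅, {x₁}, {x₃}, {x₁,x₂}, Ω } (that is, 𝒞 plus ∅ and Ω).
Iteration 1: +2 →
  {x₁,x₃}  = {x₃} ∪ {x₁}
  {x₂,x₃}  = {x₁}ᶜ
  (now 7)
Iteration 2: +1 →
  {x₂}  = {x₁,x₃}ᶜ
  (now 8)
Iteration 3: no new sets; the family is a σ-algebra.

σ(𝒞) = { ∅, {x₁}, {x₂}, {x₃}, {x₁,x₂}, {x₁,x₃}, {x₂,x₃}, Ω }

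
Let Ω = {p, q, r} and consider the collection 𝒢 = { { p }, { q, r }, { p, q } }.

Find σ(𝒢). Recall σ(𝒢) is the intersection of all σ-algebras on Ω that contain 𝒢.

Take S₀ = 𝒢 ∪ {∅, Ω} = { ∅, { p }, { p, q }, { q, r }, Ω }.
Pass 1. New:
  { r }  = { p, q }ᶜ
Pass 2: 1 new —
  { p, r }  = { r } ∪ { p }
Pass 3 (1 new):
  { q }  = { p, r }ᶜ
Pass 4: stable.

Hence σ(𝒢) has 8 members: { ∅, { p }, { q }, { r }, { p, q }, { p, r }, { q, r }, Ω }.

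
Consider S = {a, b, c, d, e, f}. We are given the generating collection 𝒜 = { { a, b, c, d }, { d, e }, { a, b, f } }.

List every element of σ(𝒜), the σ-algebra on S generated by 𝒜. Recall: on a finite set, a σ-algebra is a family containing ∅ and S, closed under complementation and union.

Seed the family with 𝒜 together with ∅ and S: { {}, { d, e }, { a, b, f }, { a, b, c, d }, S }.
Iteration 1 adds 6:
  { e, f }  = ᶜ of { a, b, c, d }
  { c, d, e }  = ᶜ of { a, b, f }
  { a, b, c, f }  = ᶜ of { d, e }
  { a, b, c, d, e }  = { d, e } ∪ { a, b, c, d }
  { a, b, c, d, f }  = { a, b, f } ∪ { a, b, c, d }
  { a, b, d, e, f }  = { d, e } ∪ { a, b, f }
  [11 total]
Iteration 2 adds 7:
  { c }  = ᶜ of { a, b, d, e, f }
  { e }  = ᶜ of { a, b, c, d, f }
  { f }  = ᶜ of { a, b, c, d, e }
  { d, e, f }  = { e, f } ∪ { d, e }
  { a, b, e, f }  = { e, f } ∪ { a, b, f }
  { c, d, e, f }  = { c, d, e } ∪ { e, f }
  { a, b, c, e, f }  = { e, f } ∪ { a, b, c, f }
  [18 total]
Iteration 3 (7 new):
  { d }  = ᶜ of { a, b, c, e, f }
  { a, b }  = ᶜ of { c, d, e, f }
  { c, d }  = ᶜ of { a, b, e, f }
  { c, e }  = { c } ∪ { e }
  { c, f }  = { c } ∪ { f }
  { a, b, c }  = ᶜ of { d, e, f }
  { c, e, f }  = { c } ∪ { e, f }
  [25 total]
Iteration 4 adds 7:
  { d, f }  = { f } ∪ { d }
  { a, b, d }  = ᶜ of { c, e, f }
  { a, b, e }  = { a, b } ∪ { e }
  { c, d, f }  = { c, d } ∪ { f }
  { a, b, c, e }  = { a, b, c } ∪ { e }
  { a, b, d, e }  = ᶜ of { c, f }
  { a, b, d, f }  = ᶜ of { c, e }
  [32 total]
Iteration 5: no new sets; the family is a σ-algebra.

Hence σ(𝒜) has 32 members: { {}, { c }, { d }, { e }, { f }, { a, b }, { c, d }, { c, e }, { c, f }, { d, e }, { d, f }, { e, f }, { a, b, c }, { a, b, d }, { a, b, e }, { a, b, f }, { c, d, e }, { c, d, f }, { c, e, f }, { d, e, f }, { a, b, c, d }, { a, b, c, e }, { a, b, c, f }, { a, b, d, e }, { a, b, d, f }, { a, b, e, f }, { c, d, e, f }, { a, b, c, d, e }, { a, b, c, d, f }, { a, b, c, e, f }, { a, b, d, e, f }, S }.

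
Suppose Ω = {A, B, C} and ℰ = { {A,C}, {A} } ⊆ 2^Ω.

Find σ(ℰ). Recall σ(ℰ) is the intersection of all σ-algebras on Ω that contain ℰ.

Initial family (4 sets): { {}, {A}, {A,C}, Ω }.
Step 1 (2 new):
  {B}  = ᶜ of {A,C}
  {B,C}  = ᶜ of {A}
  (now 6)
Step 2. New:
  {A,B}  = {B} ∪ {A}
  (now 7)
Step 3: 1 new —
  {C}  = ᶜ of {A,B}
  (now 8)
Step 4: already closed under ᶜ and ∪.

Therefore σ(ℰ) = { {}, {A}, {B}, {C}, {A,B}, {A,C}, {B,C}, Ω } (|σ(ℰ)| = 8).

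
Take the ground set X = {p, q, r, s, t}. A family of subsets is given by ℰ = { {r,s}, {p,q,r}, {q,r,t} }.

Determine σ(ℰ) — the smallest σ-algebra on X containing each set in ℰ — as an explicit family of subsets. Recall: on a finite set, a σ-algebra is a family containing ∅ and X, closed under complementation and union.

Take S₀ = ℰ ∪ {∅, X} = { ∅, {r,s}, {p,q,r}, {q,r,t}, X }.
Round 1: 6 new —
  {p,s}  = X∖{q,r,t}
  {s,t}  = X∖{p,q,r}
  {p,q,t}  = X∖{r,s}
  {p,q,r,s}  = {r,s} ∪ {p,q,r}
  {p,q,r,t}  = {q,r,t} ∪ {p,q,r}
  {q,r,s,t}  = {r,s} ∪ {q,r,t}
  (now 11)
Round 2: 7 new —
  {p}  = X∖{q,r,s,t}
  {s}  = X∖{p,q,r,t}
  {t}  = X∖{p,q,r,s}
  {p,r,s}  = {r,s} ∪ {p,s}
  {p,s,t}  = {s,t} ∪ {p,s}
  {r,s,t}  = {r,s} ∪ {s,t}
  {p,q,s,t}  = {s,t} ∪ {p,q,t}
  (now 18)
Round 3 adds 6:
  {r}  = X∖{p,q,s,t}
  {p,q}  = X∖{r,s,t}
  {p,t}  = {t} ∪ {p}
  {q,r}  = X∖{p,s,t}
  {q,t}  = X∖{p,r,s}
  {p,r,s,t}  = {s,t} ∪ {p,r,s}
  (now 24)
Round 4: 7 new —
  {q}  = X∖{p,r,s,t}
  {p,r}  = {r} ∪ {p}
  {r,t}  = {t} ∪ {r}
  {p,q,s}  = {p,q} ∪ {p,s}
  {p,r,t}  = {r} ∪ {p,t}
  {q,r,s}  = X∖{p,t}
  {q,s,t}  = {q,t} ∪ {s,t}
  (now 31)
Round 5. New:
  {q,s}  = X∖{p,r,t}
  (now 32)
Round 6: stable.

Therefore σ(ℰ) = { ∅, {p}, {q}, {r}, {s}, {t}, {p,q}, {p,r}, {p,s}, {p,t}, {q,r}, {q,s}, {q,t}, {r,s}, {r,t}, {s,t}, {p,q,r}, {p,q,s}, {p,q,t}, {p,r,s}, {p,r,t}, {p,s,t}, {q,r,s}, {q,r,t}, {q,s,t}, {r,s,t}, {p,q,r,s}, {p,q,r,t}, {p,q,s,t}, {p,r,s,t}, {q,r,s,t}, X } (|σ(ℰ)| = 32).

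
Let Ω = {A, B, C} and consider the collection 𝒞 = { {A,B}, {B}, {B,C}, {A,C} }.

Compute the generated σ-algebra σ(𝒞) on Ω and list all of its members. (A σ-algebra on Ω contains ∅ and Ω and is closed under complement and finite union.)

Seed the family with 𝒞 together with ∅ and Ω: { {}, {B}, {A,B}, {A,C}, {B,C}, Ω }.
Step 1: 2 new —
  {A}  = ᶜ of {B,C}
  {C}  = ᶜ of {A,B}
  [8 total]
Step 2: no new sets; the family is a σ-algebra.

Hence σ(𝒞) has 8 members: { {}, {A}, {B}, {C}, {A,B}, {A,C}, {B,C}, Ω }.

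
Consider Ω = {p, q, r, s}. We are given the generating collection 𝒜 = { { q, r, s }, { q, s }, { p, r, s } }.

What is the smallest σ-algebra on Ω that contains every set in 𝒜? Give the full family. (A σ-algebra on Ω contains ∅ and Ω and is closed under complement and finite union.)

Initial family (5 sets): { {  }, { q, s }, { p, r, s }, { q, r, s }, Ω }.
Round 1 adds 3:
  { p }  = Ω∖{ q, r, s }
  { q }  = Ω∖{ p, r, s }
  { p, r }  = Ω∖{ q, s }
Round 2 (3 new):
  { p, q }  = { q } ∪ { p }
  { p, q, r }  = { q } ∪ { p, r }
  { p, q, s }  = { q, s } ∪ { p }
Round 3: 3 new —
  { r }  = Ω∖{ p, q, s }
  { s }  = Ω∖{ p, q, r }
  { r, s }  = Ω∖{ p, q }
Round 4. New:
  { p, s }  = { s } ∪ { p }
  { q, r }  = { r } ∪ { q }
Round 5: no new sets; the family is a σ-algebra.

|σ(𝒜)| = 16.  σ(𝒜) = { {  }, { p }, { q }, { r }, { s }, { p, q }, { p, r }, { p, s }, { q, r }, { q, s }, { r, s }, { p, q, r }, { p, q, s }, { p, r, s }, { q, r, s }, Ω }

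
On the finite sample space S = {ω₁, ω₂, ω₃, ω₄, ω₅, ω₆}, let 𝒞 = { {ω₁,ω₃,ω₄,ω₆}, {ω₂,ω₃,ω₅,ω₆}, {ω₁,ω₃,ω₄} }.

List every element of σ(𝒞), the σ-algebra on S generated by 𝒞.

Start: 𝒞 ∪ {∅, S} = { {}, {ω₁,ω₃,ω₄}, {ω₁,ω₃,ω₄,ω₆}, {ω₂,ω₃,ω₅,ω₆}, S }.
Round 1: +3 →
  {ω₁,ω₄}  = {ω₂,ω₃,ω₅,ω₆}ᶜ
  {ω₂,ω₅}  = {ω₁,ω₃,ω₄,ω₆}ᶜ
  {ω₂,ω₅,ω₆}  = {ω₁,ω₃,ω₄}ᶜ
Round 2 (3 new):
  {ω₁,ω₂,ω₄,ω₅}  = {ω₂,ω₅} ∪ {ω₁,ω₄}
  {ω₁,ω₂,ω₃,ω₄,ω₅}  = {ω₂,ω₅} ∪ {ω₁,ω₃,ω₄}
  {ω₁,ω₂,ω₄,ω₅,ω₆}  = {ω₂,ω₅,ω₆} ∪ {ω₁,ω₄}
Round 3 adds 3:
  {ω₃}  = {ω₁,ω₂,ω₄,ω₅,ω₆}ᶜ
  {ω₆}  = {ω₁,ω₂,ω₃,ω₄,ω₅}ᶜ
  {ω₃,ω₆}  = {ω₁,ω₂,ω₄,ω₅}ᶜ
Round 4: 2 new —
  {ω₁,ω₄,ω₆}  = {ω₁,ω₄} ∪ {ω₆}
  {ω₂,ω₃,ω₅}  = {ω₃} ∪ {ω₂,ω₅}
Round 5: closed — nothing new.

Therefore σ(𝒞) = { {}, {ω₃}, {ω₆}, {ω₁,ω₄}, {ω₂,ω₅}, {ω₃,ω₆}, {ω₁,ω₃,ω₄}, {ω₁,ω₄,ω₆}, {ω₂,ω₃,ω₅}, {ω₂,ω₅,ω₆}, {ω₁,ω₂,ω₄,ω₅}, {ω₁,ω₃,ω₄,ω₆}, {ω₂,ω₃,ω₅,ω₆}, {ω₁,ω₂,ω₃,ω₄,ω₅}, {ω₁,ω₂,ω₄,ω₅,ω₆}, S } (|σ(𝒞)| = 16).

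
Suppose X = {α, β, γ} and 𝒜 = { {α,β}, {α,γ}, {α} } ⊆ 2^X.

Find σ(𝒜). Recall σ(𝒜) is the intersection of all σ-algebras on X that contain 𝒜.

Start: 𝒜 ∪ {∅, X} = { {}, {α}, {α,β}, {α,γ}, X }.
Iteration 1. New:
  {β}  = {α,γ}ᶜ
  {γ}  = {α,β}ᶜ
  {β,γ}  = {α}ᶜ
  [8 total]
Iteration 2: already closed under ᶜ and ∪.

|σ(𝒜)| = 8.  σ(𝒜) = { {}, {α}, {β}, {γ}, {α,β}, {α,γ}, {β,γ}, X }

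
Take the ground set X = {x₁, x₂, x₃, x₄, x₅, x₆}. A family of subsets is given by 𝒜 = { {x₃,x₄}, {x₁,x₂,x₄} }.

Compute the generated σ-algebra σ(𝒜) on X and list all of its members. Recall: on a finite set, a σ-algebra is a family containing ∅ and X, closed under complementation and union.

Begin from { {}, {x₃,x₄}, {x₁,x₂,x₄}, X } (that is, 𝒜 plus ∅ and X).
Iteration 1 adds 3:
  {x₃,x₅,x₆}  = {x₁,x₂,x₄}ᶜ
  {x₁,x₂,x₃,x₄}  = {x₁,x₂,x₄} ∪ {x₃,x₄}
  {x₁,x₂,x₅,x₆}  = {x₃,x₄}ᶜ
  (now 7)
Iteration 2: +4 →
  {x₅,x₆}  = {x₁,x₂,x₃,x₄}ᶜ
  {x₃,x₄,x₅,x₆}  = {x₃,x₄} ∪ {x₃,x₅,x₆}
  {x₁,x₂,x₃,x₅,x₆}  = {x₃,x₅,x₆} ∪ {x₁,x₂,x₅,x₆}
  {x₁,x₂,x₄,x₅,x₆}  = {x₁,x₂,x₄} ∪ {x₁,x₂,x₅,x₆}
  (now 11)
Iteration 3. New:
  {x₃}  = {x₁,x₂,x₄,x₅,x₆}ᶜ
  {x₄}  = {x₁,x₂,x₃,x₅,x₆}ᶜ
  {x₁,x₂}  = {x₃,x₄,x₅,x₆}ᶜ
  (now 14)
Iteration 4: 2 new —
  {x₁,x₂,x₃}  = {x₃} ∪ {x₁,x₂}
  {x₄,x₅,x₆}  = {x₅,x₆} ∪ {x₄}
  (now 16)
Iteration 5 adds nothing — fixpoint reached.

Therefore σ(𝒜) = { {}, {x₃}, {x₄}, {x₁,x₂}, {x₃,x₄}, {x₅,x₆}, {x₁,x₂,x₃}, {x₁,x₂,x₄}, {x₃,x₅,x₆}, {x₄,x₅,x₆}, {x₁,x₂,x₃,x₄}, {x₁,x₂,x₅,x₆}, {x₃,x₄,x₅,x₆}, {x₁,x₂,x₃,x₅,x₆}, {x₁,x₂,x₄,x₅,x₆}, X } (|σ(𝒜)| = 16).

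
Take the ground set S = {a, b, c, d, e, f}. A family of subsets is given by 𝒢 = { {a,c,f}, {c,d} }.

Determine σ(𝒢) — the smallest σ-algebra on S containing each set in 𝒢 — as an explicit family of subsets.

Take S₀ = 𝒢 ∪ {∅, S} = { {}, {c,d}, {a,c,f}, S }.
Iteration 1: 3 new —
  {b,d,e}  = {a,c,f}ᶜ
  {a,b,e,f}  = {c,d}ᶜ
  {a,c,d,f}  = {a,c,f} ∪ {c,d}
Iteration 2 adds 4:
  {b,e}  = {a,c,d,f}ᶜ
  {b,c,d,e}  = {c,d} ∪ {b,d,e}
  {a,b,c,e,f}  = {a,c,f} ∪ {a,b,e,f}
  {a,b,d,e,f}  = {b,d,e} ∪ {a,b,e,f}
Iteration 3 adds 3:
  {c}  = {a,b,d,e,f}ᶜ
  {d}  = {a,b,c,e,f}ᶜ
  {a,f}  = {b,c,d,e}ᶜ
Iteration 4: +2 →
  {a,d,f}  = {a,f} ∪ {d}
  {b,c,e}  = {c} ∪ {b,e}
Iteration 5 adds nothing — fixpoint reached.

Therefore σ(𝒢) = { {}, {c}, {d}, {a,f}, {b,e}, {c,d}, {a,c,f}, {a,d,f}, {b,c,e}, {b,d,e}, {a,b,e,f}, {a,c,d,f}, {b,c,d,e}, {a,b,c,e,f}, {a,b,d,e,f}, S } (|σ(𝒢)| = 16).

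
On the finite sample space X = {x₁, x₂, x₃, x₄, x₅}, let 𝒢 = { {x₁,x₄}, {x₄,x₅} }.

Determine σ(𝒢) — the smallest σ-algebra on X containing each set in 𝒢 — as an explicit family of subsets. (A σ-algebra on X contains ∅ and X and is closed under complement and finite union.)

Start: 𝒢 ∪ {∅, X} = { {}, {x₁,x₄}, {x₄,x₅}, X }.
Step 1: +3 →
  {x₁,x₂,x₃}  = X∖{x₄,x₅}
  {x₁,x₄,x₅}  = {x₄,x₅} ∪ {x₁,x₄}
  {x₂,x₃,x₅}  = X∖{x₁,x₄}
  |family| = 7
Step 2 adds 4:
  {x₂,x₃}  = X∖{x₁,x₄,x₅}
  {x₁,x₂,x₃,x₄}  = {x₁,x₂,x₃} ∪ {x₁,x₄}
  {x₁,x₂,x₃,x₅}  = {x₂,x₃,x₅} ∪ {x₁,x₂,x₃}
  {x₂,x₃,x₄,x₅}  = {x₄,x₅} ∪ {x₂,x₃,x₅}
  |family| = 11
Step 3. New:
  {x₁}  = X∖{x₂,x₃,x₄,x₅}
  {x₄}  = X∖{x₁,x₂,x₃,x₅}
  {x₅}  = X∖{x₁,x₂,x₃,x₄}
  |family| = 14
Step 4. New:
  {x₁,x₅}  = {x₅} ∪ {x₁}
  {x₂,x₃,x₄}  = {x₂,x₃} ∪ {x₄}
  |family| = 16
Step 5: already closed under ᶜ and ∪.

Hence σ(𝒢) has 16 members: { {}, {x₁}, {x₄}, {x₅}, {x₁,x₄}, {x₁,x₅}, {x₂,x₃}, {x₄,x₅}, {x₁,x₂,x₃}, {x₁,x₄,x₅}, {x₂,x₃,x₄}, {x₂,x₃,x₅}, {x₁,x₂,x₃,x₄}, {x₁,x₂,x₃,x₅}, {x₂,x₃,x₄,x₅}, X }.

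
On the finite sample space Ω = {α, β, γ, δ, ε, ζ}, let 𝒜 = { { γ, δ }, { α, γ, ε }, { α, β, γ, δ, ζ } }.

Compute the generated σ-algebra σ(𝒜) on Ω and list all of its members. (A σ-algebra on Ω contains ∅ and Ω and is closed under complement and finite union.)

|σ(𝒜)| = 32.  σ(𝒜) = { {  }, { α }, { γ }, { δ }, { ε }, { α, γ }, { α, δ }, { α, ε }, { β, ζ }, { γ, δ }, { γ, ε }, { δ, ε }, { α, β, ζ }, { α, γ, δ }, { α, γ, ε }, { α, δ, ε }, { β, γ, ζ }, { β, δ, ζ }, { β, ε, ζ }, { γ, δ, ε }, { α, β, γ, ζ }, { α, β, δ, ζ }, { α, β, ε, ζ }, { α, γ, δ, ε }, { β, γ, δ, ζ }, { β, γ, ε, ζ }, { β, δ, ε, ζ }, { α, β, γ, δ, ζ }, { α, β, γ, ε, ζ }, { α, β, δ, ε, ζ }, { β, γ, δ, ε, ζ }, Ω }

Working:
Begin from { {  }, { γ, δ }, { α, γ, ε }, { α, β, γ, δ, ζ }, Ω } (that is, 𝒜 plus ∅ and Ω).
Step 1 adds 4:
  { ε }  = { α, β, γ, δ, ζ }ᶜ
  { β, δ, ζ }  = { α, γ, ε }ᶜ
  { α, β, ε, ζ }  = { γ, δ }ᶜ
  { α, γ, δ, ε }  = { γ, δ } ∪ { α, γ, ε }
Step 2 adds 6:
  { β, ζ }  = { α, γ, δ, ε }ᶜ
  { γ, δ, ε }  = { γ, δ } ∪ { ε }
  { β, γ, δ, ζ }  = { β, δ, ζ } ∪ { γ, δ }
  { β, δ, ε, ζ }  = { β, δ, ζ } ∪ { ε }
  { α, β, γ, ε, ζ }  = { α, γ, ε } ∪ { α, β, ε, ζ }
  { α, β, δ, ε, ζ }  = { β, δ, ζ } ∪ { α, β, ε, ζ }
Step 3 (7 new):
  { γ }  = { α, β, δ, ε, ζ }ᶜ
  { δ }  = { α, β, γ, ε, ζ }ᶜ
  { α, γ }  = { β, δ, ε, ζ }ᶜ
  { α, ε }  = { β, γ, δ, ζ }ᶜ
  { α, β, ζ }  = { γ, δ, ε }ᶜ
  { β, ε, ζ }  = { β, ζ } ∪ { ε }
  { β, γ, δ, ε, ζ }  = { β, δ, ζ } ∪ { γ, δ, ε }
Step 4 adds 9:
  { α }  = { β, γ, δ, ε, ζ }ᶜ
  { γ, ε }  = { ε } ∪ { γ }
  { δ, ε }  = { ε } ∪ { δ }
  { α, γ, δ }  = { β, ε, ζ }ᶜ
  { α, δ, ε }  = { α, ε } ∪ { δ }
  { β, γ, ζ }  = { β, ζ } ∪ { γ }
  { α, β, γ, ζ }  = { α, γ } ∪ { β, ζ }
  { α, β, δ, ζ }  = { β, δ, ζ } ∪ { α, β, ζ }
  { β, γ, ε, ζ }  = { β, ε, ζ } ∪ { γ }
Step 5: +1 →
  { α, δ }  = { β, γ, ε, ζ }ᶜ
Step 6: stable.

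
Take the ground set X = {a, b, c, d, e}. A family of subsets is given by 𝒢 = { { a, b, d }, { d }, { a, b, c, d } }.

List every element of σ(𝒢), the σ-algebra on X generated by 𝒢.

Initial family (5 sets): { {}, { d }, { a, b, d }, { a, b, c, d }, X }.
Round 1 adds 3:
  { e }  = { a, b, c, d }ᶜ
  { c, e }  = { a, b, d }ᶜ
  { a, b, c, e }  = { d }ᶜ
  [8 total]
Round 2. New:
  { d, e }  = { d } ∪ { e }
  { c, d, e }  = { d } ∪ { c, e }
  { a, b, d, e }  = { a, b, d } ∪ { e }
  [11 total]
Round 3: +3 →
  { c }  = { a, b, d, e }ᶜ
  { a, b }  = { c, d, e }ᶜ
  { a, b, c }  = { d, e }ᶜ
  [14 total]
Round 4: +2 →
  { c, d }  = { c } ∪ { d }
  { a, b, e }  = { a, b } ∪ { e }
  [16 total]
Round 5: closed — nothing new.

Therefore σ(𝒢) = { {}, { c }, { d }, { e }, { a, b }, { c, d }, { c, e }, { d, e }, { a, b, c }, { a, b, d }, { a, b, e }, { c, d, e }, { a, b, c, d }, { a, b, c, e }, { a, b, d, e }, X } (|σ(𝒢)| = 16).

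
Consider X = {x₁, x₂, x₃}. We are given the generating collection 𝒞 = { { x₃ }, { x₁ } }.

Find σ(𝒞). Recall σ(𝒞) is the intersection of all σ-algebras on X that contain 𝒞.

Answer: σ(𝒞) = { {}, { x₁ }, { x₂ }, { x₃ }, { x₁, x₂ }, { x₁, x₃ }, { x₂, x₃ }, X }

Derivation:
Seed the family with 𝒞 together with ∅ and X: { {}, { x₁ }, { x₃ }, X }.
Round 1: 3 new —
  { x₁, x₂ }  = ᶜ of { x₃ }
  { x₁, x₃ }  = { x₃ } ∪ { x₁ }
  { x₂, x₃ }  = ᶜ of { x₁ }
Round 2 (1 new):
  { x₂ }  = ᶜ of { x₁, x₃ }
Round 3: stable.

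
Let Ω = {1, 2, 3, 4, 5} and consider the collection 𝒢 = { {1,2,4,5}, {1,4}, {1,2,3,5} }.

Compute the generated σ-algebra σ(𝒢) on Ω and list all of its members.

σ(𝒢) = { ∅, {1}, {3}, {4}, {1,3}, {1,4}, {2,5}, {3,4}, {1,2,5}, {1,3,4}, {2,3,5}, {2,4,5}, {1,2,3,5}, {1,2,4,5}, {2,3,4,5}, Ω }

Working:
Start: 𝒢 ∪ {∅, Ω} = { ∅, {1,4}, {1,2,3,5}, {1,2,4,5}, Ω }.
Iteration 1: 3 new —
  {3}  = complement {1,2,4,5}
  {4}  = complement {1,2,3,5}
  {2,3,5}  = complement {1,4}
  [8 total]
Iteration 2. New:
  {3,4}  = {4} ∪ {3}
  {1,3,4}  = {3} ∪ {1,4}
  {2,3,4,5}  = {4} ∪ {2,3,5}
  [11 total]
Iteration 3: 3 new —
  {1}  = complement {2,3,4,5}
  {2,5}  = complement {1,3,4}
  {1,2,5}  = complement {3,4}
  [14 total]
Iteration 4: 2 new —
  {1,3}  = {3} ∪ {1}
  {2,4,5}  = {2,5} ∪ {4}
  [16 total]
Iteration 5: already closed under ᶜ and ∪.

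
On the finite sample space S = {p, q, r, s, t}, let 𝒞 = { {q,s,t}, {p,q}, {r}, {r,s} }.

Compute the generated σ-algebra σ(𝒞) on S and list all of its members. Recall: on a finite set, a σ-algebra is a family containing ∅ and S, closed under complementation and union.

Take S₀ = 𝒞 ∪ {∅, S} = { {}, {r}, {p,q}, {r,s}, {q,s,t}, S }.
Round 1: 7 new —
  {p,r}  = ᶜ of {q,s,t}
  {p,q,r}  = {r} ∪ {p,q}
  {p,q,t}  = ᶜ of {r,s}
  {r,s,t}  = ᶜ of {p,q}
  {p,q,r,s}  = {r,s} ∪ {p,q}
  {p,q,s,t}  = ᶜ of {r}
  {q,r,s,t}  = {r} ∪ {q,s,t}
Round 2: +6 →
  {p}  = ᶜ of {q,r,s,t}
  {t}  = ᶜ of {p,q,r,s}
  {s,t}  = ᶜ of {p,q,r}
  {p,r,s}  = {r,s} ∪ {p,r}
  {p,q,r,t}  = {p,q,r} ∪ {p,q,t}
  {p,r,s,t}  = {r,s,t} ∪ {p,r}
Round 3 (7 new):
  {q}  = ᶜ of {p,r,s,t}
  {s}  = ᶜ of {p,q,r,t}
  {p,t}  = {t} ∪ {p}
  {q,t}  = ᶜ of {p,r,s}
  {r,t}  = {t} ∪ {r}
  {p,r,t}  = {p,r} ∪ {t}
  {p,s,t}  = {s,t} ∪ {p}
Round 4: 6 new —
  {p,s}  = {s} ∪ {p}
  {q,r}  = ᶜ of {p,s,t}
  {q,s}  = ᶜ of {p,r,t}
  {p,q,s}  = ᶜ of {r,t}
  {q,r,s}  = ᶜ of {p,t}
  {q,r,t}  = {q,t} ∪ {r}
Round 5: closed — nothing new.

Hence σ(𝒞) has 32 members: { {}, {p}, {q}, {r}, {s}, {t}, {p,q}, {p,r}, {p,s}, {p,t}, {q,r}, {q,s}, {q,t}, {r,s}, {r,t}, {s,t}, {p,q,r}, {p,q,s}, {p,q,t}, {p,r,s}, {p,r,t}, {p,s,t}, {q,r,s}, {q,r,t}, {q,s,t}, {r,s,t}, {p,q,r,s}, {p,q,r,t}, {p,q,s,t}, {p,r,s,t}, {q,r,s,t}, S }.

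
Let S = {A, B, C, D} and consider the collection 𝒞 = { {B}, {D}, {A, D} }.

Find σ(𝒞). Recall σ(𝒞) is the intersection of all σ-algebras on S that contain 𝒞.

Start: 𝒞 ∪ {∅, S} = { ∅, {B}, {D}, {A, D}, S }.
Iteration 1. New:
  {B, C}  = complement {A, D}
  {B, D}  = {D} ∪ {B}
  {A, B, C}  = complement {D}
  {A, B, D}  = {A, D} ∪ {B}
  {A, C, D}  = complement {B}
Iteration 2: +3 →
  {C}  = complement {A, B, D}
  {A, C}  = complement {B, D}
  {B, C, D}  = {B, C} ∪ {D}
Iteration 3: 2 new —
  {A}  = complement {B, C, D}
  {C, D}  = {C} ∪ {D}
Iteration 4. New:
  {A, B}  = complement {C, D}
Iteration 5 adds nothing — fixpoint reached.

σ(𝒞) = { ∅, {A}, {B}, {C}, {D}, {A, B}, {A, C}, {A, D}, {B, C}, {B, D}, {C, D}, {A, B, C}, {A, B, D}, {A, C, D}, {B, C, D}, S }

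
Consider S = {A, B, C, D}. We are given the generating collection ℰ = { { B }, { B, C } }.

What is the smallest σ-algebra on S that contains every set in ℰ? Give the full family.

σ(ℰ) = { {  }, { B }, { C }, { A, D }, { B, C }, { A, B, D }, { A, C, D }, S }

Derivation:
Seed the family with ℰ together with ∅ and S: { {  }, { B }, { B, C }, S }.
Step 1. New:
  { A, D }  = S∖{ B, C }
  { A, C, D }  = S∖{ B }
Step 2 (1 new):
  { A, B, D }  = { A, D } ∪ { B }
Step 3 adds 1:
  { C }  = S∖{ A, B, D }
Step 4: closed — nothing new.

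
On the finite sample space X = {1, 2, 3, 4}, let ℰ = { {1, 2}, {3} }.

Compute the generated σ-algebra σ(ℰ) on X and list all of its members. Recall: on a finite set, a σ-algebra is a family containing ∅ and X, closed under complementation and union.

Seed the family with ℰ together with ∅ and X: { ∅, {3}, {1, 2}, X }.
Round 1. New:
  {3, 4}  = X∖{1, 2}
  {1, 2, 3}  = {1, 2} ∪ {3}
  {1, 2, 4}  = X∖{3}
  — 7 sets.
Round 2: 1 new —
  {4}  = X∖{1, 2, 3}
  — 8 sets.
Round 3: no new sets; the family is a σ-algebra.

σ(ℰ) = { ∅, {3}, {4}, {1, 2}, {3, 4}, {1, 2, 3}, {1, 2, 4}, X }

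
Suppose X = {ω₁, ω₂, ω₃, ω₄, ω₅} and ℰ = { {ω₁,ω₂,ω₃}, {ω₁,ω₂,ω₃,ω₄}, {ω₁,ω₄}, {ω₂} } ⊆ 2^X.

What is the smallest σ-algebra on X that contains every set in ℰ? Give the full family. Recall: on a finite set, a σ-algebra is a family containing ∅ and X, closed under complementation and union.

|σ(ℰ)| = 32.  σ(ℰ) = { ∅, {ω₁}, {ω₂}, {ω₃}, {ω₄}, {ω₅}, {ω₁,ω₂}, {ω₁,ω₃}, {ω₁,ω₄}, {ω₁,ω₅}, {ω₂,ω₃}, {ω₂,ω₄}, {ω₂,ω₅}, {ω₃,ω₄}, {ω₃,ω₅}, {ω₄,ω₅}, {ω₁,ω₂,ω₃}, {ω₁,ω₂,ω₄}, {ω₁,ω₂,ω₅}, {ω₁,ω₃,ω₄}, {ω₁,ω₃,ω₅}, {ω₁,ω₄,ω₅}, {ω₂,ω₃,ω₄}, {ω₂,ω₃,ω₅}, {ω₂,ω₄,ω₅}, {ω₃,ω₄,ω₅}, {ω₁,ω₂,ω₃,ω₄}, {ω₁,ω₂,ω₃,ω₅}, {ω₁,ω₂,ω₄,ω₅}, {ω₁,ω₃,ω₄,ω₅}, {ω₂,ω₃,ω₄,ω₅}, X }

Trace:
Take S₀ = ℰ ∪ {∅, X} = { ∅, {ω₂}, {ω₁,ω₄}, {ω₁,ω₂,ω₃}, {ω₁,ω₂,ω₃,ω₄}, X }.
Iteration 1: 5 new —
  {ω₅}  = ᶜ of {ω₁,ω₂,ω₃,ω₄}
  {ω₄,ω₅}  = ᶜ of {ω₁,ω₂,ω₃}
  {ω₁,ω₂,ω₄}  = {ω₁,ω₄} ∪ {ω₂}
  {ω₂,ω₃,ω₅}  = ᶜ of {ω₁,ω₄}
  {ω₁,ω₃,ω₄,ω₅}  = ᶜ of {ω₂}
  — 11 sets.
Iteration 2 (7 new):
  {ω₂,ω₅}  = {ω₂} ∪ {ω₅}
  {ω₃,ω₅}  = ᶜ of {ω₁,ω₂,ω₄}
  {ω₁,ω₄,ω₅}  = {ω₅} ∪ {ω₁,ω₄}
  {ω₂,ω₄,ω₅}  = {ω₂} ∪ {ω₄,ω₅}
  {ω₁,ω₂,ω₃,ω₅}  = {ω₁,ω₂,ω₃} ∪ {ω₅}
  {ω₁,ω₂,ω₄,ω₅}  = {ω₁,ω₂,ω₄} ∪ {ω₅}
  {ω₂,ω₃,ω₄,ω₅}  = {ω₄,ω₅} ∪ {ω₂,ω₃,ω₅}
  — 18 sets.
Iteration 3: 7 new —
  {ω₁}  = ᶜ of {ω₂,ω₃,ω₄,ω₅}
  {ω₃}  = ᶜ of {ω₁,ω₂,ω₄,ω₅}
  {ω₄}  = ᶜ of {ω₁,ω₂,ω₃,ω₅}
  {ω₁,ω₃}  = ᶜ of {ω₂,ω₄,ω₅}
  {ω₂,ω₃}  = ᶜ of {ω₁,ω₄,ω₅}
  {ω₁,ω₃,ω₄}  = ᶜ of {ω₂,ω₅}
  {ω₃,ω₄,ω₅}  = {ω₄,ω₅} ∪ {ω₃,ω₅}
  — 25 sets.
Iteration 4. New:
  {ω₁,ω₂}  = ᶜ of {ω₃,ω₄,ω₅}
  {ω₁,ω₅}  = {ω₅} ∪ {ω₁}
  {ω₂,ω₄}  = {ω₂} ∪ {ω₄}
  {ω₃,ω₄}  = {ω₃} ∪ {ω₄}
  {ω₁,ω₂,ω₅}  = {ω₂,ω₅} ∪ {ω₁}
  {ω₁,ω₃,ω₅}  = {ω₅} ∪ {ω₁,ω₃}
  {ω₂,ω₃,ω₄}  = {ω₂,ω₃} ∪ {ω₄}
  — 32 sets.
Iteration 5: closed — nothing new.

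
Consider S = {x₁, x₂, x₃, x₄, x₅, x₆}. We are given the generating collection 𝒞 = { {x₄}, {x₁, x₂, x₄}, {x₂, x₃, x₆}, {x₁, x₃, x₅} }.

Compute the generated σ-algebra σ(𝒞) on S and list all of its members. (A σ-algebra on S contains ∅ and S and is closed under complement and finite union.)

σ(𝒞) (64 sets): { {}, {x₁}, {x₂}, {x₃}, {x₄}, {x₅}, {x₆}, {x₁, x₂}, {x₁, x₃}, {x₁, x₄}, {x₁, x₅}, {x₁, x₆}, {x₂, x₃}, {x₂, x₄}, {x₂, x₅}, {x₂, x₆}, {x₃, x₄}, {x₃, x₅}, {x₃, x₆}, {x₄, x₅}, {x₄, x₆}, {x₅, x₆}, {x₁, x₂, x₃}, {x₁, x₂, x₄}, {x₁, x₂, x₅}, {x₁, x₂, x₆}, {x₁, x₃, x₄}, {x₁, x₃, x₅}, {x₁, x₃, x₆}, {x₁, x₄, x₅}, {x₁, x₄, x₆}, {x₁, x₅, x₆}, {x₂, x₃, x₄}, {x₂, x₃, x₅}, {x₂, x₃, x₆}, {x₂, x₄, x₅}, {x₂, x₄, x₆}, {x₂, x₅, x₆}, {x₃, x₄, x₅}, {x₃, x₄, x₆}, {x₃, x₅, x₆}, {x₄, x₅, x₆}, {x₁, x₂, x₃, x₄}, {x₁, x₂, x₃, x₅}, {x₁, x₂, x₃, x₆}, {x₁, x₂, x₄, x₅}, {x₁, x₂, x₄, x₆}, {x₁, x₂, x₅, x₆}, {x₁, x₃, x₄, x₅}, {x₁, x₃, x₄, x₆}, {x₁, x₃, x₅, x₆}, {x₁, x₄, x₅, x₆}, {x₂, x₃, x₄, x₅}, {x₂, x₃, x₄, x₆}, {x₂, x₃, x₅, x₆}, {x₂, x₄, x₅, x₆}, {x₃, x₄, x₅, x₆}, {x₁, x₂, x₃, x₄, x₅}, {x₁, x₂, x₃, x₄, x₆}, {x₁, x₂, x₃, x₅, x₆}, {x₁, x₂, x₄, x₅, x₆}, {x₁, x₃, x₄, x₅, x₆}, {x₂, x₃, x₄, x₅, x₆}, S }

Working:
Begin from { {}, {x₄}, {x₁, x₂, x₄}, {x₁, x₃, x₅}, {x₂, x₃, x₆}, S } (that is, 𝒞 plus ∅ and S).
Pass 1 adds 8:
  {x₁, x₄, x₅}  = S∖{x₂, x₃, x₆}
  {x₂, x₄, x₆}  = S∖{x₁, x₃, x₅}
  {x₃, x₅, x₆}  = S∖{x₁, x₂, x₄}
  {x₁, x₃, x₄, x₅}  = {x₄} ∪ {x₁, x₃, x₅}
  {x₂, x₃, x₄, x₆}  = {x₄} ∪ {x₂, x₃, x₆}
  {x₁, x₂, x₃, x₄, x₅}  = {x₁, x₃, x₅} ∪ {x₁, x₂, x₄}
  {x₁, x₂, x₃, x₄, x₆}  = {x₂, x₃, x₆} ∪ {x₁, x₂, x₄}
  {x₁, x₂, x₃, x₅, x₆}  = S∖{x₄}
Pass 2: +12 →
  {x₅}  = S∖{x₁, x₂, x₃, x₄, x₆}
  {x₆}  = S∖{x₁, x₂, x₃, x₄, x₅}
  {x₁, x₅}  = S∖{x₂, x₃, x₄, x₆}
  {x₂, x₆}  = S∖{x₁, x₃, x₄, x₅}
  {x₁, x₂, x₄, x₅}  = {x₁, x₄, x₅} ∪ {x₁, x₂, x₄}
  {x₁, x₂, x₄, x₆}  = {x₂, x₄, x₆} ∪ {x₁, x₂, x₄}
  {x₁, x₃, x₅, x₆}  = {x₁, x₃, x₅} ∪ {x₃, x₅, x₆}
  {x₂, x₃, x₅, x₆}  = {x₂, x₃, x₆} ∪ {x₃, x₅, x₆}
  {x₃, x₄, x₅, x₆}  = {x₃, x₅, x₆} ∪ {x₄}
  {x₁, x₂, x₄, x₅, x₆}  = {x₁, x₄, x₅} ∪ {x₂, x₄, x₆}
  {x₁, x₃, x₄, x₅, x₆}  = {x₁, x₄, x₅} ∪ {x₃, x₅, x₆}
  {x₂, x₃, x₄, x₅, x₆}  = {x₂, x₄, x₆} ∪ {x₃, x₅, x₆}
Pass 3 (16 new):
  {x₁}  = S∖{x₂, x₃, x₄, x₅, x₆}
  {x₂}  = S∖{x₁, x₃, x₄, x₅, x₆}
  {x₃}  = S∖{x₁, x₂, x₄, x₅, x₆}
  {x₁, x₂}  = S∖{x₃, x₄, x₅, x₆}
  {x₁, x₄}  = S∖{x₂, x₃, x₅, x₆}
  {x₂, x₄}  = S∖{x₁, x₃, x₅, x₆}
  {x₃, x₅}  = S∖{x₁, x₂, x₄, x₆}
  {x₃, x₆}  = S∖{x₁, x₂, x₄, x₅}
  {x₄, x₅}  = {x₅} ∪ {x₄}
  {x₄, x₆}  = {x₆} ∪ {x₄}
  {x₅, x₆}  = {x₆} ∪ {x₅}
  {x₁, x₅, x₆}  = {x₁, x₅} ∪ {x₆}
  {x₂, x₅, x₆}  = {x₂, x₆} ∪ {x₅}
  {x₁, x₂, x₅, x₆}  = {x₁, x₅} ∪ {x₂, x₆}
  {x₁, x₄, x₅, x₆}  = {x₁, x₄, x₅} ∪ {x₆}
  {x₂, x₄, x₅, x₆}  = {x₂, x₄, x₆} ∪ {x₅}
Pass 4 adds 22:
  {x₁, x₃}  = S∖{x₂, x₄, x₅, x₆}
  {x₁, x₆}  = {x₁} ∪ {x₆}
  {x₂, x₃}  = S∖{x₁, x₄, x₅, x₆}
  {x₂, x₅}  = {x₂} ∪ {x₅}
  {x₃, x₄}  = S∖{x₁, x₂, x₅, x₆}
  {x₁, x₂, x₃}  = {x₁, x₂} ∪ {x₃}
  {x₁, x₂, x₅}  = {x₂} ∪ {x₁, x₅}
  {x₁, x₂, x₆}  = {x₁, x₂} ∪ {x₂, x₆}
  {x₁, x₃, x₄}  = S∖{x₂, x₅, x₆}
  {x₁, x₃, x₆}  = {x₃, x₆} ∪ {x₁}
  {x₁, x₄, x₆}  = {x₁} ∪ {x₄, x₆}
  {x₂, x₃, x₄}  = S∖{x₁, x₅, x₆}
  {x₂, x₃, x₅}  = {x₂} ∪ {x₃, x₅}
  {x₂, x₄, x₅}  = {x₂} ∪ {x₄, x₅}
  {x₃, x₄, x₅}  = {x₄, x₅} ∪ {x₃, x₅}
  {x₃, x₄, x₆}  = {x₃} ∪ {x₄, x₆}
  {x₄, x₅, x₆}  = {x₄, x₅} ∪ {x₅, x₆}
  {x₁, x₂, x₃, x₄}  = S∖{x₅, x₆}
  {x₁, x₂, x₃, x₅}  = S∖{x₄, x₆}
  {x₁, x₂, x₃, x₆}  = S∖{x₄, x₅}
  {x₁, x₃, x₄, x₆}  = {x₃, x₆} ∪ {x₁, x₄}
  {x₂, x₃, x₄, x₅}  = {x₃, x₅} ∪ {x₂, x₄}
Pass 5 adds nothing — fixpoint reached.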